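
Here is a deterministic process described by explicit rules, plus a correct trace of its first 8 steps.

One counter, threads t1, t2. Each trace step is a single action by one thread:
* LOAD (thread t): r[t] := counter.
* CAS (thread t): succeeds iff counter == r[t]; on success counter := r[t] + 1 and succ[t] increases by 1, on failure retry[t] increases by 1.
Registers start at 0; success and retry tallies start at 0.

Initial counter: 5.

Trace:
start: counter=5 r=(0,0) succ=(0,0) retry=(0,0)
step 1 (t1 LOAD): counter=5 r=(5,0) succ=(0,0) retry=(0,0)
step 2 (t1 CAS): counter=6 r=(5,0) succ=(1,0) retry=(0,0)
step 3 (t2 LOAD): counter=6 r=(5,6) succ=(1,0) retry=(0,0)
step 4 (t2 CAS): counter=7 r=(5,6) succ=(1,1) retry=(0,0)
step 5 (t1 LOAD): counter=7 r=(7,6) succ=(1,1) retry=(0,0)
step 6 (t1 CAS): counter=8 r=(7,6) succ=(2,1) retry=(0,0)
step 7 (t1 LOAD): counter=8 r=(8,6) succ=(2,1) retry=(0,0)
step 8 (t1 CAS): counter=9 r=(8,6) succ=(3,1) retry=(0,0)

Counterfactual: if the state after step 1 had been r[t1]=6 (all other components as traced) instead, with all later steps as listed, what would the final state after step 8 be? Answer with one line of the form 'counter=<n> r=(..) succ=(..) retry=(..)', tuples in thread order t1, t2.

counter=8 r=(7,5) succ=(2,1) retry=(1,0)

state after step 1 := counter=5 r=(6,0) succ=(0,0) retry=(0,0)
step 2 (t1 CAS): counter=5 r=(6,0) succ=(0,0) retry=(1,0)
step 3 (t2 LOAD): counter=5 r=(6,5) succ=(0,0) retry=(1,0)
step 4 (t2 CAS): counter=6 r=(6,5) succ=(0,1) retry=(1,0)
step 5 (t1 LOAD): counter=6 r=(6,5) succ=(0,1) retry=(1,0)
step 6 (t1 CAS): counter=7 r=(6,5) succ=(1,1) retry=(1,0)
step 7 (t1 LOAD): counter=7 r=(7,5) succ=(1,1) retry=(1,0)
step 8 (t1 CAS): counter=8 r=(7,5) succ=(2,1) retry=(1,0)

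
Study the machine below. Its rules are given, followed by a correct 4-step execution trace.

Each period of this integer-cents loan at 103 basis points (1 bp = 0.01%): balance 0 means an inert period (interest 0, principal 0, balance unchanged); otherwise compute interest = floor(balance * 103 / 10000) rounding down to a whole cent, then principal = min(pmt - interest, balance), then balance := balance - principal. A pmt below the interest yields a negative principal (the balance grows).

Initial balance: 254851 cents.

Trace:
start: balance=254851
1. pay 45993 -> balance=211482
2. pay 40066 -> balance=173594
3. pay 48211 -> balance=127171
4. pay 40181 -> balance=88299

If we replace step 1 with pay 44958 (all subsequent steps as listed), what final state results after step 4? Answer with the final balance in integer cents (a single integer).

89365

(re-executing from step 1 with the substitution; state before step 1: balance=254851)
1. pay 44958 -> balance=212517
2. pay 40066 -> balance=174639
3. pay 48211 -> balance=128226
4. pay 40181 -> balance=89365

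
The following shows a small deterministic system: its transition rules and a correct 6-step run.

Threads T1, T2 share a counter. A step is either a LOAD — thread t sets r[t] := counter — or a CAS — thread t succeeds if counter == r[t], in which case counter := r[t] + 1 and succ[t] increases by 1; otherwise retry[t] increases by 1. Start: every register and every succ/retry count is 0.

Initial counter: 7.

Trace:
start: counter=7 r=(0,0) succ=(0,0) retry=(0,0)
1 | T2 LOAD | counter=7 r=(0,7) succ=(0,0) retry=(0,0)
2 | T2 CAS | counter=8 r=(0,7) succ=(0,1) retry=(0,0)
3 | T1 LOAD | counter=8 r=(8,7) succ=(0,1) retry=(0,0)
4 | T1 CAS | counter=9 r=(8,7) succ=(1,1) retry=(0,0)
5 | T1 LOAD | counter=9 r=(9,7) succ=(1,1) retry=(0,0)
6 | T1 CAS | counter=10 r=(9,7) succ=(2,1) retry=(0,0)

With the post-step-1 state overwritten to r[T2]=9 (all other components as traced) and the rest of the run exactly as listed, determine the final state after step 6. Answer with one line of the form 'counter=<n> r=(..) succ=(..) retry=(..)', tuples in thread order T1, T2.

state after step 1 := counter=7 r=(0,9) succ=(0,0) retry=(0,0)
2 | T2 CAS | counter=7 r=(0,9) succ=(0,0) retry=(0,1)
3 | T1 LOAD | counter=7 r=(7,9) succ=(0,0) retry=(0,1)
4 | T1 CAS | counter=8 r=(7,9) succ=(1,0) retry=(0,1)
5 | T1 LOAD | counter=8 r=(8,9) succ=(1,0) retry=(0,1)
6 | T1 CAS | counter=9 r=(8,9) succ=(2,0) retry=(0,1)

counter=9 r=(8,9) succ=(2,0) retry=(0,1)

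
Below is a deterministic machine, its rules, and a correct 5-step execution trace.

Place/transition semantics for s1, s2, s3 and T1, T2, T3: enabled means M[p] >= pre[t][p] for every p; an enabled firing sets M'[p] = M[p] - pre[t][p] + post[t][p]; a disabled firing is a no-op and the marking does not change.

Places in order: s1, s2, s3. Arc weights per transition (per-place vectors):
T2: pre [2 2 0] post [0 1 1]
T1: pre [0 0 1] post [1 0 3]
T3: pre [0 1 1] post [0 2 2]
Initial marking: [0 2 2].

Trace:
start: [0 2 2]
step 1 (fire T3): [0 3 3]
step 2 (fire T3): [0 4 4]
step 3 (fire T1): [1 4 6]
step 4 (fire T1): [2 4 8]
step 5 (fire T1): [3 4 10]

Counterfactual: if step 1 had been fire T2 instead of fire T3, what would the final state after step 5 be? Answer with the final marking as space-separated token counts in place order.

(re-executing from step 1 with the substitution; state before step 1: [0 2 2])
step 1 (fire T2): [0 2 2]
step 2 (fire T3): [0 3 3]
step 3 (fire T1): [1 3 5]
step 4 (fire T1): [2 3 7]
step 5 (fire T1): [3 3 9]

3 3 9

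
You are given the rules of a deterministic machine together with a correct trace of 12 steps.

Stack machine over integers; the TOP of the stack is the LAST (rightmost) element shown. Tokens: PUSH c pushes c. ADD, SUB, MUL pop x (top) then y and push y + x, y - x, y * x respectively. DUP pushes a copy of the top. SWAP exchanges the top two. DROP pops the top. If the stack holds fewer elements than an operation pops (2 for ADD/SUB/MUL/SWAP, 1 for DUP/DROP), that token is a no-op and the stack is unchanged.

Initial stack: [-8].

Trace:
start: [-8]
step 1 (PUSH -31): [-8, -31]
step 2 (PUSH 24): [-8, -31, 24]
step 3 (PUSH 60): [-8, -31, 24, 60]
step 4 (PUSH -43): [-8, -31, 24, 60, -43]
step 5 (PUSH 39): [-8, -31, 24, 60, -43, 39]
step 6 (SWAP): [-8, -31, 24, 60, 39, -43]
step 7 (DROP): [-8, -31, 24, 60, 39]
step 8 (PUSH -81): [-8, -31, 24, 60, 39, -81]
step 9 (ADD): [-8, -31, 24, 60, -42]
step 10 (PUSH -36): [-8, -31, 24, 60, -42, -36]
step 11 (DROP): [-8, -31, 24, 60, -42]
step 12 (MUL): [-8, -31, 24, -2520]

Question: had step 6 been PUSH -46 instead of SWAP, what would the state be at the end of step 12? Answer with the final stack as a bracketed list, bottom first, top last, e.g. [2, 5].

[-8, -31, 24, 60, 1806]

(re-executing from step 6 with the substitution; state before step 6: [-8, -31, 24, 60, -43, 39])
step 6 (PUSH -46): [-8, -31, 24, 60, -43, 39, -46]
step 7 (DROP): [-8, -31, 24, 60, -43, 39]
step 8 (PUSH -81): [-8, -31, 24, 60, -43, 39, -81]
step 9 (ADD): [-8, -31, 24, 60, -43, -42]
step 10 (PUSH -36): [-8, -31, 24, 60, -43, -42, -36]
step 11 (DROP): [-8, -31, 24, 60, -43, -42]
step 12 (MUL): [-8, -31, 24, 60, 1806]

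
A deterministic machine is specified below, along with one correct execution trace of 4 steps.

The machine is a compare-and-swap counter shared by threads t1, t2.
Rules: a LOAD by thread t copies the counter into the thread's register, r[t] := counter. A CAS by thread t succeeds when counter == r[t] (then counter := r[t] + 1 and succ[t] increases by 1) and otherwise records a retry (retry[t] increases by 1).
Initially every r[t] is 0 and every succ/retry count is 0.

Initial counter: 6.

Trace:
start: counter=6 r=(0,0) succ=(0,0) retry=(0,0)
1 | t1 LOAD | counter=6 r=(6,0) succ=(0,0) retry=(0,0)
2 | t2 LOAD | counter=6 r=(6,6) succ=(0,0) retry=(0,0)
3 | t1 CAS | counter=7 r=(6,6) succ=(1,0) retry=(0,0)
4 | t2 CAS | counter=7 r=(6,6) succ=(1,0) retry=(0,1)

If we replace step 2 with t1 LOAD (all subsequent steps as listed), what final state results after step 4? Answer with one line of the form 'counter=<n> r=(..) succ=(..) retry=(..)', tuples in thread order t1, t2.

counter=7 r=(6,0) succ=(1,0) retry=(0,1)

(re-executing from step 2 with the substitution; state before step 2: counter=6 r=(6,0) succ=(0,0) retry=(0,0))
2 | t1 LOAD | counter=6 r=(6,0) succ=(0,0) retry=(0,0)
3 | t1 CAS | counter=7 r=(6,0) succ=(1,0) retry=(0,0)
4 | t2 CAS | counter=7 r=(6,0) succ=(1,0) retry=(0,1)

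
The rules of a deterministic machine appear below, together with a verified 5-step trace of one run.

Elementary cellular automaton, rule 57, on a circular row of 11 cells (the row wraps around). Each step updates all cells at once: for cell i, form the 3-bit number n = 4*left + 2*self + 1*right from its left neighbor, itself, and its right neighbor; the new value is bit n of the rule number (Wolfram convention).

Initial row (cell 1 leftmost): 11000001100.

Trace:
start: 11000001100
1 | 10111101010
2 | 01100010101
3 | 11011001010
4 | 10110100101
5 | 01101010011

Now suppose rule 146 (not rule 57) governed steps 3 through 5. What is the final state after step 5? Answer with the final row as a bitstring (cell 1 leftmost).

01010101000

(re-executing steps 3..5 under rule 146; state before step 3: 01100010101)
3 | 00010100000
4 | 00100010000
5 | 01010101000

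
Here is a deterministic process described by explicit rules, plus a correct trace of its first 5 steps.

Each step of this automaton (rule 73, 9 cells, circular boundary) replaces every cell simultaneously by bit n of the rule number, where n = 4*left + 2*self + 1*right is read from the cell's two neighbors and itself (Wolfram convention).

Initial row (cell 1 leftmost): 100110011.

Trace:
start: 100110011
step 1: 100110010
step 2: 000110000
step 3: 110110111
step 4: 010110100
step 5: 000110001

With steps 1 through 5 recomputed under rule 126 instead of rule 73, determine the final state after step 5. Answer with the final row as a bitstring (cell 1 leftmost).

(re-executing steps 1..5 under rule 126; state before step 1: 100110011)
step 1: 111111110
step 2: 100000011
step 3: 110000110
step 4: 111001111
step 5: 001111000

001111000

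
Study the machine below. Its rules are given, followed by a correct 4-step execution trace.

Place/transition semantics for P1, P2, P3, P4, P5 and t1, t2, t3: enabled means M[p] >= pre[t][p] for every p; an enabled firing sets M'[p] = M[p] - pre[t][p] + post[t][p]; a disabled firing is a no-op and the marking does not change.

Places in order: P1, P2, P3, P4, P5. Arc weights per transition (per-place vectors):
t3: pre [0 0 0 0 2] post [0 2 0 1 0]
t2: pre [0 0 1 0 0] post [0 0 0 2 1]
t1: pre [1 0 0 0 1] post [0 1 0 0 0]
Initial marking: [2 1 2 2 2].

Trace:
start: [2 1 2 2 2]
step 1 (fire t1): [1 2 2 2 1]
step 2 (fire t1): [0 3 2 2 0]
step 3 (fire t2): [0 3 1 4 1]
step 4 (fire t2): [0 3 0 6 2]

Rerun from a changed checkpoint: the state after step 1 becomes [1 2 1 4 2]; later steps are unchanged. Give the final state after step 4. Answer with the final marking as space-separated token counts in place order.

0 3 0 6 2

state after step 1 := [1 2 1 4 2]
step 2 (fire t1): [0 3 1 4 1]
step 3 (fire t2): [0 3 0 6 2]
step 4 (fire t2): [0 3 0 6 2]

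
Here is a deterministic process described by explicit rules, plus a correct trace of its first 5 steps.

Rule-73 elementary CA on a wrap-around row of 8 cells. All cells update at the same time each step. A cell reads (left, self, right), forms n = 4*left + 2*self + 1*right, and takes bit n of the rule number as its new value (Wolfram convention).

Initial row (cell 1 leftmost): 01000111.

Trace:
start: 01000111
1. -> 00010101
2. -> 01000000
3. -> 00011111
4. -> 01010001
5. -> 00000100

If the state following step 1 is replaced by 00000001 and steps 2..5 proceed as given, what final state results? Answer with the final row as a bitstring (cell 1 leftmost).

11000111

state after step 1 := 00000001
2. -> 01111100
3. -> 01000101
4. -> 00010000
5. -> 11000111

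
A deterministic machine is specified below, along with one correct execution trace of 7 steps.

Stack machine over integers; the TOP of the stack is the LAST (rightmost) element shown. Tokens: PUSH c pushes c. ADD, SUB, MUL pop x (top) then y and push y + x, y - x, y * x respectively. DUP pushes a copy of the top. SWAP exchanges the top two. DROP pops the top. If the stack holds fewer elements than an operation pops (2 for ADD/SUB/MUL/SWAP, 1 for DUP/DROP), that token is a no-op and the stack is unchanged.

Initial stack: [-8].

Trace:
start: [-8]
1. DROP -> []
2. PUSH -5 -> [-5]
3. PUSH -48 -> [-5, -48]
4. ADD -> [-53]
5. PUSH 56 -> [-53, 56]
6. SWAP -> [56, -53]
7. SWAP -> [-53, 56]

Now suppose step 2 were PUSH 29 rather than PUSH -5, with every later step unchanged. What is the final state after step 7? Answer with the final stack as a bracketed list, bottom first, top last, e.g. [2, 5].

(re-executing from step 2 with the substitution; state before step 2: [])
2. PUSH 29 -> [29]
3. PUSH -48 -> [29, -48]
4. ADD -> [-19]
5. PUSH 56 -> [-19, 56]
6. SWAP -> [56, -19]
7. SWAP -> [-19, 56]

[-19, 56]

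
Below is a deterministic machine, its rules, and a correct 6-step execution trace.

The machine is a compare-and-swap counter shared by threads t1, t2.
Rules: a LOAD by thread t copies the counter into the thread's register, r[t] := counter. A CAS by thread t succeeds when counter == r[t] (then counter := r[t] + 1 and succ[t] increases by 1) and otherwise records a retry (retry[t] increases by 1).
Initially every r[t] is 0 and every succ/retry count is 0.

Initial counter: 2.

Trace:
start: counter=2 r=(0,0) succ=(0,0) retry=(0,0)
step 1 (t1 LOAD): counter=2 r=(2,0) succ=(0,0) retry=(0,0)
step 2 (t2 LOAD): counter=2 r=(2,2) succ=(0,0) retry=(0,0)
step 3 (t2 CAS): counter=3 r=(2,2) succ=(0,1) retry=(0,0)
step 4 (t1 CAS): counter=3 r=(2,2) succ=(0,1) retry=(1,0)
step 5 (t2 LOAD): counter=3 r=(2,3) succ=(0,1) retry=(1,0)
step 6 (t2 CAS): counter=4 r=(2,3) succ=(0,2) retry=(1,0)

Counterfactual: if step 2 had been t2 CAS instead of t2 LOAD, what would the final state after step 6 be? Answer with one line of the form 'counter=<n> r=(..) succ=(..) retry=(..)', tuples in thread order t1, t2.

(re-executing from step 2 with the substitution; state before step 2: counter=2 r=(2,0) succ=(0,0) retry=(0,0))
step 2 (t2 CAS): counter=2 r=(2,0) succ=(0,0) retry=(0,1)
step 3 (t2 CAS): counter=2 r=(2,0) succ=(0,0) retry=(0,2)
step 4 (t1 CAS): counter=3 r=(2,0) succ=(1,0) retry=(0,2)
step 5 (t2 LOAD): counter=3 r=(2,3) succ=(1,0) retry=(0,2)
step 6 (t2 CAS): counter=4 r=(2,3) succ=(1,1) retry=(0,2)

counter=4 r=(2,3) succ=(1,1) retry=(0,2)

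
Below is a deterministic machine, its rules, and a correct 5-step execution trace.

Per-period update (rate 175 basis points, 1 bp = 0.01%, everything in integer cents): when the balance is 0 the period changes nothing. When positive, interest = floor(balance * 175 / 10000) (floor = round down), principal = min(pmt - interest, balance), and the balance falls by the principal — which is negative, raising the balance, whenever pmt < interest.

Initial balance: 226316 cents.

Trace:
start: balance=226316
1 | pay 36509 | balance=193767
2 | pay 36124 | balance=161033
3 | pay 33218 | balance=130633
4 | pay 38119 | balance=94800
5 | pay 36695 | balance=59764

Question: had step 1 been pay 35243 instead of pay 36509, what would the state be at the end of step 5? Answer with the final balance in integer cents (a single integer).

61121

(re-executing from step 1 with the substitution; state before step 1: balance=226316)
1 | pay 35243 | balance=195033
2 | pay 36124 | balance=162322
3 | pay 33218 | balance=131944
4 | pay 38119 | balance=96134
5 | pay 36695 | balance=61121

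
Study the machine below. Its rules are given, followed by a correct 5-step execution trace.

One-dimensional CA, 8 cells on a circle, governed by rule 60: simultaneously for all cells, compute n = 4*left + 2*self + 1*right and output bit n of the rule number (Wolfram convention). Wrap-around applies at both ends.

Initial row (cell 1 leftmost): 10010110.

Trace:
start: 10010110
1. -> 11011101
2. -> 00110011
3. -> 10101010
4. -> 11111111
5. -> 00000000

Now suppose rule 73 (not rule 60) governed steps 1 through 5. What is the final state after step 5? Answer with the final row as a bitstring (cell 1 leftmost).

11110110

(re-executing steps 1..5 under rule 73; state before step 1: 10010110)
1. -> 00000110
2. -> 11110110
3. -> 10010110
4. -> 00000110
5. -> 11110110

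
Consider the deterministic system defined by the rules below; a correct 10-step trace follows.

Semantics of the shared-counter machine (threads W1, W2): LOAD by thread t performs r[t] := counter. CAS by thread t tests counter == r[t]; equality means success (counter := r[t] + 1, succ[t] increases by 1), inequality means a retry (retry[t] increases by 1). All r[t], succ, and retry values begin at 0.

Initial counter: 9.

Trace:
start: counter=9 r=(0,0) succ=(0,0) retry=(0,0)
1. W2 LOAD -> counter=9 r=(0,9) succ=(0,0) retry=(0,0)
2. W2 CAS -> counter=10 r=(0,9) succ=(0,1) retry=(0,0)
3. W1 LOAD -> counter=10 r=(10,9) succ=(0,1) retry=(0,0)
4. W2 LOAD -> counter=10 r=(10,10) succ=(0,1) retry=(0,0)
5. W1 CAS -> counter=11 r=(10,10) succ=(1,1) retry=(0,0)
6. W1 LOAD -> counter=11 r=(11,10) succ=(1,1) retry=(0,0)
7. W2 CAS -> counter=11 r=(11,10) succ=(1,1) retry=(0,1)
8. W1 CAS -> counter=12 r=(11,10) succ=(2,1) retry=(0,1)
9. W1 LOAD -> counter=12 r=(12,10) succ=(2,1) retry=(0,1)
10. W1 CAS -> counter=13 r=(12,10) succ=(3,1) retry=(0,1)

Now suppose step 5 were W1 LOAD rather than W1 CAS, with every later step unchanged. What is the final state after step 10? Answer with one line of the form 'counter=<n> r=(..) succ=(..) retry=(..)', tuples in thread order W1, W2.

(re-executing from step 5 with the substitution; state before step 5: counter=10 r=(10,10) succ=(0,1) retry=(0,0))
5. W1 LOAD -> counter=10 r=(10,10) succ=(0,1) retry=(0,0)
6. W1 LOAD -> counter=10 r=(10,10) succ=(0,1) retry=(0,0)
7. W2 CAS -> counter=11 r=(10,10) succ=(0,2) retry=(0,0)
8. W1 CAS -> counter=11 r=(10,10) succ=(0,2) retry=(1,0)
9. W1 LOAD -> counter=11 r=(11,10) succ=(0,2) retry=(1,0)
10. W1 CAS -> counter=12 r=(11,10) succ=(1,2) retry=(1,0)

counter=12 r=(11,10) succ=(1,2) retry=(1,0)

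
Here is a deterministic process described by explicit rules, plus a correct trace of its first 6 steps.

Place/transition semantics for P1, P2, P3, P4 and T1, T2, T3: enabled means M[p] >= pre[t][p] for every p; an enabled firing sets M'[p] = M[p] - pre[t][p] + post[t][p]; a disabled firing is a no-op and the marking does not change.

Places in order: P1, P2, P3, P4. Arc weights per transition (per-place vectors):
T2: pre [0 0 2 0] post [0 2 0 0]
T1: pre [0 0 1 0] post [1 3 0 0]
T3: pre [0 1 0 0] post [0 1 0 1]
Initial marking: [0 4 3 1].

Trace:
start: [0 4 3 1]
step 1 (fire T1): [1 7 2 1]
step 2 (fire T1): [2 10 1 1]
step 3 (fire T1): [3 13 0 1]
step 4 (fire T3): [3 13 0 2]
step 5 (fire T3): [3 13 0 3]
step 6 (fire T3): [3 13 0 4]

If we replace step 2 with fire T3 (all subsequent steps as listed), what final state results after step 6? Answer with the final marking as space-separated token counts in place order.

(re-executing from step 2 with the substitution; state before step 2: [1 7 2 1])
step 2 (fire T3): [1 7 2 2]
step 3 (fire T1): [2 10 1 2]
step 4 (fire T3): [2 10 1 3]
step 5 (fire T3): [2 10 1 4]
step 6 (fire T3): [2 10 1 5]

2 10 1 5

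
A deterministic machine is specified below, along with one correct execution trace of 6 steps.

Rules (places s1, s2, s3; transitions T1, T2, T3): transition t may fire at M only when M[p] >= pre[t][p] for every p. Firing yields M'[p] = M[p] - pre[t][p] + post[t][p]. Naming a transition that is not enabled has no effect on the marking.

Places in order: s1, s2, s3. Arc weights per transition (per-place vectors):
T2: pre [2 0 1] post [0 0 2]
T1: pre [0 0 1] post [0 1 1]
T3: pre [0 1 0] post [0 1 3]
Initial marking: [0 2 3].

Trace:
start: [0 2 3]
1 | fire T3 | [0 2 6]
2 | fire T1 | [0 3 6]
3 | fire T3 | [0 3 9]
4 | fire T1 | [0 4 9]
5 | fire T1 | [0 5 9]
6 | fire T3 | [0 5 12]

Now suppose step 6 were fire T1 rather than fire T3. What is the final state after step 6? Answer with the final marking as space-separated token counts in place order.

0 6 9

(re-executing from step 6 with the substitution; state before step 6: [0 5 9])
6 | fire T1 | [0 6 9]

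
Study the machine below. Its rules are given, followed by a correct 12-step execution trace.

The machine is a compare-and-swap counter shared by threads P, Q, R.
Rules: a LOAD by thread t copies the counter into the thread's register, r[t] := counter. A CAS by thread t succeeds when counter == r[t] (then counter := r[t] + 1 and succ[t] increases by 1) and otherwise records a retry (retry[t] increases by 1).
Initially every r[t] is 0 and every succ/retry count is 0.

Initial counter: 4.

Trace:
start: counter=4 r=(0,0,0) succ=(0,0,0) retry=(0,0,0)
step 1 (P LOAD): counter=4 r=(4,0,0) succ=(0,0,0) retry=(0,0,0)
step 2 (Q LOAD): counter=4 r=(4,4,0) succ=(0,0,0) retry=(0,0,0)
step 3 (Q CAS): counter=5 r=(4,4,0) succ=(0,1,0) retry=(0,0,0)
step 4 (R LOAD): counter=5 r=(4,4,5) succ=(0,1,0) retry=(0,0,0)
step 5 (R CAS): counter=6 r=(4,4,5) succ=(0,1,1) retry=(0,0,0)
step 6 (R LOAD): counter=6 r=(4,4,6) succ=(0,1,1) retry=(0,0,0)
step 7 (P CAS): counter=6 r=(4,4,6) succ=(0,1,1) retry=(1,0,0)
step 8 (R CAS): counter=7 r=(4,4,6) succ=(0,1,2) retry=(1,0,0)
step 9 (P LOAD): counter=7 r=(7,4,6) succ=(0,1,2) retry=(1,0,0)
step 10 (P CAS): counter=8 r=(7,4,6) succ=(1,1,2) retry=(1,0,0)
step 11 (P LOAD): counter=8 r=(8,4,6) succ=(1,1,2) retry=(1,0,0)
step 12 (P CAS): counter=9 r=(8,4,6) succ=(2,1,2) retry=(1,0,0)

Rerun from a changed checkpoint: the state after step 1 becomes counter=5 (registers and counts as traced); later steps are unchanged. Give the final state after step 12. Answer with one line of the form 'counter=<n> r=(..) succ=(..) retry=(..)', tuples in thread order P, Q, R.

counter=10 r=(9,5,7) succ=(2,1,2) retry=(1,0,0)

state after step 1 := counter=5 r=(4,0,0) succ=(0,0,0) retry=(0,0,0)
step 2 (Q LOAD): counter=5 r=(4,5,0) succ=(0,0,0) retry=(0,0,0)
step 3 (Q CAS): counter=6 r=(4,5,0) succ=(0,1,0) retry=(0,0,0)
step 4 (R LOAD): counter=6 r=(4,5,6) succ=(0,1,0) retry=(0,0,0)
step 5 (R CAS): counter=7 r=(4,5,6) succ=(0,1,1) retry=(0,0,0)
step 6 (R LOAD): counter=7 r=(4,5,7) succ=(0,1,1) retry=(0,0,0)
step 7 (P CAS): counter=7 r=(4,5,7) succ=(0,1,1) retry=(1,0,0)
step 8 (R CAS): counter=8 r=(4,5,7) succ=(0,1,2) retry=(1,0,0)
step 9 (P LOAD): counter=8 r=(8,5,7) succ=(0,1,2) retry=(1,0,0)
step 10 (P CAS): counter=9 r=(8,5,7) succ=(1,1,2) retry=(1,0,0)
step 11 (P LOAD): counter=9 r=(9,5,7) succ=(1,1,2) retry=(1,0,0)
step 12 (P CAS): counter=10 r=(9,5,7) succ=(2,1,2) retry=(1,0,0)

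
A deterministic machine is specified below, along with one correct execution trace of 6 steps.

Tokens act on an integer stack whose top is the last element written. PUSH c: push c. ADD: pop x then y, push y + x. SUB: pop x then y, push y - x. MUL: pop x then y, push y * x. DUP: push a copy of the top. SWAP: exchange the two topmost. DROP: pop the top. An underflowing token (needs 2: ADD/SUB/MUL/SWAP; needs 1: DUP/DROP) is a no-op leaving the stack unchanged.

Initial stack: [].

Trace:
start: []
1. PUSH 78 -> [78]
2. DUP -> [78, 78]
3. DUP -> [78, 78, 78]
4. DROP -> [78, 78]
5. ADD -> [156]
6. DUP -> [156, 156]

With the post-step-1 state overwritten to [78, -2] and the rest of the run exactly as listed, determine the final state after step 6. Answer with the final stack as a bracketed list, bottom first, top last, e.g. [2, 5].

state after step 1 := [78, -2]
2. DUP -> [78, -2, -2]
3. DUP -> [78, -2, -2, -2]
4. DROP -> [78, -2, -2]
5. ADD -> [78, -4]
6. DUP -> [78, -4, -4]

[78, -4, -4]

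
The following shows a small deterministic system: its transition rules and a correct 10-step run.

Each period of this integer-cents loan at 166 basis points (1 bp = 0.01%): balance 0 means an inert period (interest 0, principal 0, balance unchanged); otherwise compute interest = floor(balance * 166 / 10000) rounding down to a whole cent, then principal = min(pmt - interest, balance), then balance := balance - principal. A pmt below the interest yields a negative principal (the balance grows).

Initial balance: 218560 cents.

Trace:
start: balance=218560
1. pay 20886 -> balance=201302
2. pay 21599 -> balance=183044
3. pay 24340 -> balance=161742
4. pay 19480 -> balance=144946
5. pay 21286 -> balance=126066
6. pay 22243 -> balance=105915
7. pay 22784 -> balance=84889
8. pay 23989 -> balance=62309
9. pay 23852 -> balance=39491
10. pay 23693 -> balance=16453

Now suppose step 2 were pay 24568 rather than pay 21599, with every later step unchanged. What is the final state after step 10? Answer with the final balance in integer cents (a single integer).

(re-executing from step 2 with the substitution; state before step 2: balance=201302)
2. pay 24568 -> balance=180075
3. pay 24340 -> balance=158724
4. pay 19480 -> balance=141878
5. pay 21286 -> balance=122947
6. pay 22243 -> balance=102744
7. pay 22784 -> balance=81665
8. pay 23989 -> balance=59031
9. pay 23852 -> balance=36158
10. pay 23693 -> balance=13065

13065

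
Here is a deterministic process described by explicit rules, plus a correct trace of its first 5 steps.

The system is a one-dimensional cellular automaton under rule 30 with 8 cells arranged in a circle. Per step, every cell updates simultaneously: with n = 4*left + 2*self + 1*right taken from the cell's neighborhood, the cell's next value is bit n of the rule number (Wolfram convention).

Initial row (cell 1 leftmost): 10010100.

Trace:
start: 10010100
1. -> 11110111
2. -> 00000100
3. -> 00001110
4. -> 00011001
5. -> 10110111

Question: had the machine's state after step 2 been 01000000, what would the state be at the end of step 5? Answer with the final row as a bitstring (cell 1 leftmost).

01111011

state after step 2 := 01000000
3. -> 11100000
4. -> 10010001
5. -> 01111011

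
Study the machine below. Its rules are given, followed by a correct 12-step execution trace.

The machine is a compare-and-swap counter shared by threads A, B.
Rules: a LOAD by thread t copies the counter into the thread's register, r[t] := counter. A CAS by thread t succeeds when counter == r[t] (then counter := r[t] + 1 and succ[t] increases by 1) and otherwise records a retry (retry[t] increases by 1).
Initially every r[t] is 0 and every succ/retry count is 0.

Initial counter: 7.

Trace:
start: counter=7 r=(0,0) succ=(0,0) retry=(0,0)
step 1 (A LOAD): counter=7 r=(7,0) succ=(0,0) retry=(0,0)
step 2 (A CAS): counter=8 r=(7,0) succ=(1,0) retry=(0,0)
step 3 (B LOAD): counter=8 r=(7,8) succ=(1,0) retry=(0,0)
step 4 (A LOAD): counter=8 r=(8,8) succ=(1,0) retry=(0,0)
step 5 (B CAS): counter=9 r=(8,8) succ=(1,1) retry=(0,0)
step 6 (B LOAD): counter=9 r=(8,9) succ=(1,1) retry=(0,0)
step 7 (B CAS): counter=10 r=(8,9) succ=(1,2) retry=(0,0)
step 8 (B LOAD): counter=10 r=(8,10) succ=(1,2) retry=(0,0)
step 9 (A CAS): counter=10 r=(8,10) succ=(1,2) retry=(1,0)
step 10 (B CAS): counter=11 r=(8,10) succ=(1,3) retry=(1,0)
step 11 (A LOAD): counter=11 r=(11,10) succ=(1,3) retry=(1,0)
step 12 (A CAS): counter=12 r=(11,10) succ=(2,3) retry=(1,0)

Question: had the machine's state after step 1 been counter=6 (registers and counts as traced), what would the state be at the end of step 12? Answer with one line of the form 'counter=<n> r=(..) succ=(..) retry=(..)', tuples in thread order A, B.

counter=10 r=(9,8) succ=(1,3) retry=(2,0)

state after step 1 := counter=6 r=(7,0) succ=(0,0) retry=(0,0)
step 2 (A CAS): counter=6 r=(7,0) succ=(0,0) retry=(1,0)
step 3 (B LOAD): counter=6 r=(7,6) succ=(0,0) retry=(1,0)
step 4 (A LOAD): counter=6 r=(6,6) succ=(0,0) retry=(1,0)
step 5 (B CAS): counter=7 r=(6,6) succ=(0,1) retry=(1,0)
step 6 (B LOAD): counter=7 r=(6,7) succ=(0,1) retry=(1,0)
step 7 (B CAS): counter=8 r=(6,7) succ=(0,2) retry=(1,0)
step 8 (B LOAD): counter=8 r=(6,8) succ=(0,2) retry=(1,0)
step 9 (A CAS): counter=8 r=(6,8) succ=(0,2) retry=(2,0)
step 10 (B CAS): counter=9 r=(6,8) succ=(0,3) retry=(2,0)
step 11 (A LOAD): counter=9 r=(9,8) succ=(0,3) retry=(2,0)
step 12 (A CAS): counter=10 r=(9,8) succ=(1,3) retry=(2,0)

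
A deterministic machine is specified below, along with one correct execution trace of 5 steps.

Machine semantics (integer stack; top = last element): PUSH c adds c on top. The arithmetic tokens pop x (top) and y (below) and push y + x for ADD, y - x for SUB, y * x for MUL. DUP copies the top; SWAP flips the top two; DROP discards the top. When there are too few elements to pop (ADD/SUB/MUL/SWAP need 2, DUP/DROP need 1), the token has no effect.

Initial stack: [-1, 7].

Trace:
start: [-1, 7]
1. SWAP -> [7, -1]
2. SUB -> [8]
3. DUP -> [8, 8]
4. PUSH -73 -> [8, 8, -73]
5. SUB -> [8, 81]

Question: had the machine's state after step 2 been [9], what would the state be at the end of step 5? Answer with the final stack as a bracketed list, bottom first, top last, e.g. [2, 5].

[9, 82]

state after step 2 := [9]
3. DUP -> [9, 9]
4. PUSH -73 -> [9, 9, -73]
5. SUB -> [9, 82]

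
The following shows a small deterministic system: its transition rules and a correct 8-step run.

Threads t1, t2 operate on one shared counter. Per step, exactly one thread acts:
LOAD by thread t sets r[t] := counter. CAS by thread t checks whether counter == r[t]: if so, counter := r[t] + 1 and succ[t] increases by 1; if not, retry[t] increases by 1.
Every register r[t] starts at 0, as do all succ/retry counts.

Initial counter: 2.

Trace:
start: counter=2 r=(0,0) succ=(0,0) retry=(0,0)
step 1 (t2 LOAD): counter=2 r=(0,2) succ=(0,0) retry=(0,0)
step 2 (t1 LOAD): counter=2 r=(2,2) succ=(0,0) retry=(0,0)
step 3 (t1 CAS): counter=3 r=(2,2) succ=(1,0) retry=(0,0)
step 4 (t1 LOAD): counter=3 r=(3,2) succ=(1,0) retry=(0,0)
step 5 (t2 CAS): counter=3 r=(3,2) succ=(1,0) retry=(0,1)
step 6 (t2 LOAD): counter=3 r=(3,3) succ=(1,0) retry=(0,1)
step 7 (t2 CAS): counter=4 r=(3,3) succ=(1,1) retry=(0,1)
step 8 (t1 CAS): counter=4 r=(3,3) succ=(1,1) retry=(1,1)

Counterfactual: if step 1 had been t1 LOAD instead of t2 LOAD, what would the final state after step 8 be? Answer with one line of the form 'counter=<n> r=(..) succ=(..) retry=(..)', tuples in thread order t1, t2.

counter=4 r=(3,3) succ=(1,1) retry=(1,1)

(re-executing from step 1 with the substitution; state before step 1: counter=2 r=(0,0) succ=(0,0) retry=(0,0))
step 1 (t1 LOAD): counter=2 r=(2,0) succ=(0,0) retry=(0,0)
step 2 (t1 LOAD): counter=2 r=(2,0) succ=(0,0) retry=(0,0)
step 3 (t1 CAS): counter=3 r=(2,0) succ=(1,0) retry=(0,0)
step 4 (t1 LOAD): counter=3 r=(3,0) succ=(1,0) retry=(0,0)
step 5 (t2 CAS): counter=3 r=(3,0) succ=(1,0) retry=(0,1)
step 6 (t2 LOAD): counter=3 r=(3,3) succ=(1,0) retry=(0,1)
step 7 (t2 CAS): counter=4 r=(3,3) succ=(1,1) retry=(0,1)
step 8 (t1 CAS): counter=4 r=(3,3) succ=(1,1) retry=(1,1)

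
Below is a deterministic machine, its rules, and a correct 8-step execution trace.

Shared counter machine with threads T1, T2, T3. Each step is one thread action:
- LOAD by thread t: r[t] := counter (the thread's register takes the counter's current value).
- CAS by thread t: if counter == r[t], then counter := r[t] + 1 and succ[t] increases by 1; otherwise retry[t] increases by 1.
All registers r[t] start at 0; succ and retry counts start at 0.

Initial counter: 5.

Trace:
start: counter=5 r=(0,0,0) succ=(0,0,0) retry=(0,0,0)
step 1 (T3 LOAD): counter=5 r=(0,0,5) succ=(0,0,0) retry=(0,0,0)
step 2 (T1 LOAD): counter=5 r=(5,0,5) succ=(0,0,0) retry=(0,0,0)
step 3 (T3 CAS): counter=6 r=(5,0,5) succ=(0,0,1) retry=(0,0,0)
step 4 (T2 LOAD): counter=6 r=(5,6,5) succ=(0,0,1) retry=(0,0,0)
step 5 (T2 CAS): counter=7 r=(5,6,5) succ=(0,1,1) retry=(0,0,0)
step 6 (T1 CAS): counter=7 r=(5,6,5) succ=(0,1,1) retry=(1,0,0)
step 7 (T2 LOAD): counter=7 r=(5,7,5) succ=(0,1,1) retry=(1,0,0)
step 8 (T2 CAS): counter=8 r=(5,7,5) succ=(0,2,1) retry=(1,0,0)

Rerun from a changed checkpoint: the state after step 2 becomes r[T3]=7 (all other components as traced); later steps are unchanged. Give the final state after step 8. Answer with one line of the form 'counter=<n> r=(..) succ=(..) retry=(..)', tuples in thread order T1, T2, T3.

counter=7 r=(5,6,7) succ=(0,2,0) retry=(1,0,1)

state after step 2 := counter=5 r=(5,0,7) succ=(0,0,0) retry=(0,0,0)
step 3 (T3 CAS): counter=5 r=(5,0,7) succ=(0,0,0) retry=(0,0,1)
step 4 (T2 LOAD): counter=5 r=(5,5,7) succ=(0,0,0) retry=(0,0,1)
step 5 (T2 CAS): counter=6 r=(5,5,7) succ=(0,1,0) retry=(0,0,1)
step 6 (T1 CAS): counter=6 r=(5,5,7) succ=(0,1,0) retry=(1,0,1)
step 7 (T2 LOAD): counter=6 r=(5,6,7) succ=(0,1,0) retry=(1,0,1)
step 8 (T2 CAS): counter=7 r=(5,6,7) succ=(0,2,0) retry=(1,0,1)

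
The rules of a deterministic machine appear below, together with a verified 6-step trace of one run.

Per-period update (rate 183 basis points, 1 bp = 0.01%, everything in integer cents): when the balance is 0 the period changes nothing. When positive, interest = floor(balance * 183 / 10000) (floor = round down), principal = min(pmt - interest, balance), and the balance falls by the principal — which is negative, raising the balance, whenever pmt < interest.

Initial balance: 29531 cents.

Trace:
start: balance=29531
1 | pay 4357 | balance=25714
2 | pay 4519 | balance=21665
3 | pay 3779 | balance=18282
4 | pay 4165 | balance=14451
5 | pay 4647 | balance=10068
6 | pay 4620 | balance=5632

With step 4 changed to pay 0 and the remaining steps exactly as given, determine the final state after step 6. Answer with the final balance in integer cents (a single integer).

(re-executing from step 4 with the substitution; state before step 4: balance=18282)
4 | pay 0 | balance=18616
5 | pay 4647 | balance=14309
6 | pay 4620 | balance=9950

9950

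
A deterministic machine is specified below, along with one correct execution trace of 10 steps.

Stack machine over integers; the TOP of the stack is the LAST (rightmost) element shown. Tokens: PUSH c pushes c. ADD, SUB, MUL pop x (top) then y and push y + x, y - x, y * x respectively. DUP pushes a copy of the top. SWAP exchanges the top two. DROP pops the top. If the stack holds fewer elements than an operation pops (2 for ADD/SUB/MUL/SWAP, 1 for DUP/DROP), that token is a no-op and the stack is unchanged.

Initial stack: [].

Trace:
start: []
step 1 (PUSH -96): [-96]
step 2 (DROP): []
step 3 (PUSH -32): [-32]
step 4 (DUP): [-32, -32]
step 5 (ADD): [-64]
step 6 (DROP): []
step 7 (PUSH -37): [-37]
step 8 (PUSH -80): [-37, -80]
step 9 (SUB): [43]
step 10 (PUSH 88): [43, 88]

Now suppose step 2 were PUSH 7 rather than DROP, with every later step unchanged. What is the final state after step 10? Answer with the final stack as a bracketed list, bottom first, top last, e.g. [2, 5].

[-96, 7, 43, 88]

(re-executing from step 2 with the substitution; state before step 2: [-96])
step 2 (PUSH 7): [-96, 7]
step 3 (PUSH -32): [-96, 7, -32]
step 4 (DUP): [-96, 7, -32, -32]
step 5 (ADD): [-96, 7, -64]
step 6 (DROP): [-96, 7]
step 7 (PUSH -37): [-96, 7, -37]
step 8 (PUSH -80): [-96, 7, -37, -80]
step 9 (SUB): [-96, 7, 43]
step 10 (PUSH 88): [-96, 7, 43, 88]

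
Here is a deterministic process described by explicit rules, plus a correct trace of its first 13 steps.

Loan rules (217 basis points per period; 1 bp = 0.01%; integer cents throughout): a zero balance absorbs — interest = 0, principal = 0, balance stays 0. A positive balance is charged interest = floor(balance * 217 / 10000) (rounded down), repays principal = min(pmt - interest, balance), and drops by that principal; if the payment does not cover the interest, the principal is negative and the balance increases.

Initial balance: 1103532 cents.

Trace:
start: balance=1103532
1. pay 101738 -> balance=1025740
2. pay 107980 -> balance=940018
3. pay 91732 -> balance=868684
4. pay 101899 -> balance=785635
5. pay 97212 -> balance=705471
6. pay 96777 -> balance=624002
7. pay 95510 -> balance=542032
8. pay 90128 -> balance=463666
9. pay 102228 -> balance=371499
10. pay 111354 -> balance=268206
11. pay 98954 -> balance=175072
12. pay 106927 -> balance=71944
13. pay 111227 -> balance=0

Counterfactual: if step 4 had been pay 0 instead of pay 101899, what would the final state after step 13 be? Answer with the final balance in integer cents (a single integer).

(re-executing from step 4 with the substitution; state before step 4: balance=868684)
4. pay 0 -> balance=887534
5. pay 97212 -> balance=809581
6. pay 96777 -> balance=730371
7. pay 95510 -> balance=650710
8. pay 90128 -> balance=574702
9. pay 102228 -> balance=484945
10. pay 111354 -> balance=384114
11. pay 98954 -> balance=293495
12. pay 106927 -> balance=192936
13. pay 111227 -> balance=85895

85895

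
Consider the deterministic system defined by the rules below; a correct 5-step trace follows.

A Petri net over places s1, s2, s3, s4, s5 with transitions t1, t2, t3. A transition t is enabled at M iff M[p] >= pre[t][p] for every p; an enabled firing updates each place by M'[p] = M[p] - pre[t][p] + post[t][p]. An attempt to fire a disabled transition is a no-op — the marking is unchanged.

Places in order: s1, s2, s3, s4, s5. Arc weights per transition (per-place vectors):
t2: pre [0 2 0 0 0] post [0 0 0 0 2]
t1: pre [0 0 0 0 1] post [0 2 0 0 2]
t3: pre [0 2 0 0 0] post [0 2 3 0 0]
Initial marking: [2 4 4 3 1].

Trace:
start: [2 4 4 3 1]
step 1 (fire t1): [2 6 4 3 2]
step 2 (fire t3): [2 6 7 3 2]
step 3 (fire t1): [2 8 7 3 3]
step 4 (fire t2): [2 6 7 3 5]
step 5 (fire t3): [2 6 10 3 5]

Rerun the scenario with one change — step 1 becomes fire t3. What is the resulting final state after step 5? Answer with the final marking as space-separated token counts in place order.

(re-executing from step 1 with the substitution; state before step 1: [2 4 4 3 1])
step 1 (fire t3): [2 4 7 3 1]
step 2 (fire t3): [2 4 10 3 1]
step 3 (fire t1): [2 6 10 3 2]
step 4 (fire t2): [2 4 10 3 4]
step 5 (fire t3): [2 4 13 3 4]

2 4 13 3 4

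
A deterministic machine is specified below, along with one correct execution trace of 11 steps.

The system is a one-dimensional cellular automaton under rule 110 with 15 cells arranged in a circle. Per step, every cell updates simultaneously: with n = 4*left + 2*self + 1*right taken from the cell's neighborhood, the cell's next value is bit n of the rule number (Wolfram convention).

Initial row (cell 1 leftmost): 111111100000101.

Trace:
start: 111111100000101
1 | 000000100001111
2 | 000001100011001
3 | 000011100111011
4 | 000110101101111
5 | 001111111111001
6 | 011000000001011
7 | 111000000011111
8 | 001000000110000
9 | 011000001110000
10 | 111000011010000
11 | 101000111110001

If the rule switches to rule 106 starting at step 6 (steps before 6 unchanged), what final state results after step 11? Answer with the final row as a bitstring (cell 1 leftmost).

100000101001110

(re-executing steps 6..11 under rule 106; state before step 6: 001111111111001)
6 | 011000000001010
7 | 111000000010100
8 | 101000000101001
9 | 110000001010011
10 | 010000010100110
11 | 100000101001110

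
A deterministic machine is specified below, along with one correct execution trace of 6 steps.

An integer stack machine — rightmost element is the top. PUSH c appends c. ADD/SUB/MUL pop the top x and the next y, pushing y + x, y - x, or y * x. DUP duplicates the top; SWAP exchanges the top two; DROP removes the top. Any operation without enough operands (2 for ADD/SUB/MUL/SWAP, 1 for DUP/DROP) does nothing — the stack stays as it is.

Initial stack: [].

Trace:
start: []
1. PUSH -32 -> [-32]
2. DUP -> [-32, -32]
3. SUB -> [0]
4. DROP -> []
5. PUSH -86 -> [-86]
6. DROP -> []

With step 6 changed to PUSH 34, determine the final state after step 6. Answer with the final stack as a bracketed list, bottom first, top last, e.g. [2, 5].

(re-executing from step 6 with the substitution; state before step 6: [-86])
6. PUSH 34 -> [-86, 34]

[-86, 34]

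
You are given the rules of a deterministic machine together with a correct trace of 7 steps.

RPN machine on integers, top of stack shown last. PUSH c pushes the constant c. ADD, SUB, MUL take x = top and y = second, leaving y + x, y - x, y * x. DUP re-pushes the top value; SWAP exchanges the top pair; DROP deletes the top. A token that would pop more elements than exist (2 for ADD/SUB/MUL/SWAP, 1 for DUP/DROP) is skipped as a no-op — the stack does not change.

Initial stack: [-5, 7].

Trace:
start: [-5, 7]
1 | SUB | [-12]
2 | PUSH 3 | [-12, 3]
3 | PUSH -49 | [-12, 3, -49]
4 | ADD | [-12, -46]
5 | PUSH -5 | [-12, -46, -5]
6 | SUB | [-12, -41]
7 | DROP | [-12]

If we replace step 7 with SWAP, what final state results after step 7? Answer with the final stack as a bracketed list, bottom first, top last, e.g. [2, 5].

[-41, -12]

(re-executing from step 7 with the substitution; state before step 7: [-12, -41])
7 | SWAP | [-41, -12]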